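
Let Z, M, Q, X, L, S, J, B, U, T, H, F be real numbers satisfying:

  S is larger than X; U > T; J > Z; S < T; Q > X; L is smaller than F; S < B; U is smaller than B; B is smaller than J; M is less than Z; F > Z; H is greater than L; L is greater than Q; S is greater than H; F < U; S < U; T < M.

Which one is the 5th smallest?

The consecutive relations fix a unique order: X < Q < L < H < S < T < M < Z < F < U < B < J.
The 5th smallest is S.

S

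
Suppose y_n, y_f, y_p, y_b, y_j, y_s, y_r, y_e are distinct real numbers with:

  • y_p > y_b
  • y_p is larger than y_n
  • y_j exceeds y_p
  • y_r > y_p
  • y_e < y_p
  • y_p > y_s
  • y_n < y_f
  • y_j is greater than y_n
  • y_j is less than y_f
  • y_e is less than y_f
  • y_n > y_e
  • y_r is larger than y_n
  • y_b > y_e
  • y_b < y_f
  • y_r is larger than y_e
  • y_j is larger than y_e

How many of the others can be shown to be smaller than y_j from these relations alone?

5

The elements the relations force below y_j are y_e, y_b, y_s, y_n, y_p — no chain reaches any other.
That is 5.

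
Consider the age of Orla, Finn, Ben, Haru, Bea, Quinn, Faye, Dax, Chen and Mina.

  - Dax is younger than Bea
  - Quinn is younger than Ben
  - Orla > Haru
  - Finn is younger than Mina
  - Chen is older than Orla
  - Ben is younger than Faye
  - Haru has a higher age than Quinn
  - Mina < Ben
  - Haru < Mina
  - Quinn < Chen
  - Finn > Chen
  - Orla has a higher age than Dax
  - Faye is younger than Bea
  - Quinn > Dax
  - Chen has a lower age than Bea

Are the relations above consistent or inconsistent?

Every relation is compatible with Dax < Quinn < Haru < Orla < Chen < Finn < Mina < Ben < Faye < Bea; the set is consistent.

consistent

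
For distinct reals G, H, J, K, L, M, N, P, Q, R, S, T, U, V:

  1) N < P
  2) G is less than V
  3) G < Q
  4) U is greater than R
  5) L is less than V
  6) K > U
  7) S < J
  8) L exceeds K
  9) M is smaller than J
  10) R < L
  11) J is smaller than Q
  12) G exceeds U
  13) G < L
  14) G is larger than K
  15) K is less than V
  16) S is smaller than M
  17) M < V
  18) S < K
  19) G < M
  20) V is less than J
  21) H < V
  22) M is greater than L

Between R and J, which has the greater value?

J

Link the given pairs in sequence: R < U; U < K; K < G; G < L; L < M; M < V; V < J.
Together: R < U < K < G < L < M < V < J.
So R < J; J is the larger of the two.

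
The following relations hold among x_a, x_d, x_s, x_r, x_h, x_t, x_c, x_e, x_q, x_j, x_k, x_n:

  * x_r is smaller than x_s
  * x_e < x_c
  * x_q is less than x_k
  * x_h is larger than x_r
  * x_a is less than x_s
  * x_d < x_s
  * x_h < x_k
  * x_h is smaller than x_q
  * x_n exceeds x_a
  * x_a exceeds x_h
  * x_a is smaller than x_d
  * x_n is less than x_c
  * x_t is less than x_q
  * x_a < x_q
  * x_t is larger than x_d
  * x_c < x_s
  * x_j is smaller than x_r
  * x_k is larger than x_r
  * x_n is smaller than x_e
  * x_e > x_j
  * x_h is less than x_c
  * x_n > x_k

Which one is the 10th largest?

Chaining the given pairs: x_j < x_r < x_h < x_a < x_d < x_t < x_q < x_k < x_n < x_e < x_c < x_s.
The 10th largest is x_h.

x_h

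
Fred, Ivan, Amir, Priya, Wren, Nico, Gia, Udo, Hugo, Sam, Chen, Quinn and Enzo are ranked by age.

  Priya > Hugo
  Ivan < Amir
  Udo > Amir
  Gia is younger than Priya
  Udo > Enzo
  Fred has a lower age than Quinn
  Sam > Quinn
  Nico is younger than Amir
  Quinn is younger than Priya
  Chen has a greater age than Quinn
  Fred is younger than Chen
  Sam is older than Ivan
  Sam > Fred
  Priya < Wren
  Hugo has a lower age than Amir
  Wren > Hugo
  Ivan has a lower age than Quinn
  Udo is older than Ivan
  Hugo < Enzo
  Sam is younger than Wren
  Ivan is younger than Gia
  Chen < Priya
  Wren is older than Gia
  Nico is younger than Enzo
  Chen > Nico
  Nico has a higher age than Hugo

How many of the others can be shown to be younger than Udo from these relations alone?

Directly below Udo: Ivan, Amir, Enzo.
One step further: Hugo, Nico (5 so far).
Nothing else is reachable below Udo; 5 in all.

5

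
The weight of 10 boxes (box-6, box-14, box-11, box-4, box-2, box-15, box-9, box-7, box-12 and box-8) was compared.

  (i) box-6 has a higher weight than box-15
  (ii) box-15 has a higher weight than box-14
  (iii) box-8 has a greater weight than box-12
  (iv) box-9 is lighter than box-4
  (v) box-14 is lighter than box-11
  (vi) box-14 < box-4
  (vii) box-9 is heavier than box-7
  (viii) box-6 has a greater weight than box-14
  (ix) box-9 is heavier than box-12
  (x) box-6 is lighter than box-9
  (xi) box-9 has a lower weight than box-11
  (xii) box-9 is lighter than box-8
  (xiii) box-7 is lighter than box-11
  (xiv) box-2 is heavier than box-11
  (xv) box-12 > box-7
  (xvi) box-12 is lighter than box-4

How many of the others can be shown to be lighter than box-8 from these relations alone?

The elements the relations force below box-8 are box-14, box-15, box-6, box-7, box-12, box-9 — no chain reaches any other.
That is 6.

6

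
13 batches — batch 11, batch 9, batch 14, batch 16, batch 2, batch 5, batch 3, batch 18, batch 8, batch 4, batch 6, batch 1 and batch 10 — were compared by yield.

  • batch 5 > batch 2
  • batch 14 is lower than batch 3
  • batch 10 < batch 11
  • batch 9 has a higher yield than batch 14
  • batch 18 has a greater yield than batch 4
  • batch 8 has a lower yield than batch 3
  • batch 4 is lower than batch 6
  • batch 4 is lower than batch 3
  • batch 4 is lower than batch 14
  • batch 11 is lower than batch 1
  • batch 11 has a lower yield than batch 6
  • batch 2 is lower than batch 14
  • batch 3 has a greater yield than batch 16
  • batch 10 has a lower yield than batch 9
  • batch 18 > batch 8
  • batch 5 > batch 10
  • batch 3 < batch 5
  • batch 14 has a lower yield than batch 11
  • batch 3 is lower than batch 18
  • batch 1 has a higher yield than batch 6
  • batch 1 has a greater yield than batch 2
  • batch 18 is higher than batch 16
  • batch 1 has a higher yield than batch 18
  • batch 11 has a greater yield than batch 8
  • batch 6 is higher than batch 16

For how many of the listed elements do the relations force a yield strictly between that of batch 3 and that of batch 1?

Chaining upward from batch 3 reaches: batch 18, batch 5.
Chaining downward from batch 1 reaches: batch 4, batch 2, batch 10, batch 14, batch 16, batch 8, batch 11, batch 18, batch 6.
Strictly between batch 3 and batch 1 are those in both lists: batch 18 — 1 element.

1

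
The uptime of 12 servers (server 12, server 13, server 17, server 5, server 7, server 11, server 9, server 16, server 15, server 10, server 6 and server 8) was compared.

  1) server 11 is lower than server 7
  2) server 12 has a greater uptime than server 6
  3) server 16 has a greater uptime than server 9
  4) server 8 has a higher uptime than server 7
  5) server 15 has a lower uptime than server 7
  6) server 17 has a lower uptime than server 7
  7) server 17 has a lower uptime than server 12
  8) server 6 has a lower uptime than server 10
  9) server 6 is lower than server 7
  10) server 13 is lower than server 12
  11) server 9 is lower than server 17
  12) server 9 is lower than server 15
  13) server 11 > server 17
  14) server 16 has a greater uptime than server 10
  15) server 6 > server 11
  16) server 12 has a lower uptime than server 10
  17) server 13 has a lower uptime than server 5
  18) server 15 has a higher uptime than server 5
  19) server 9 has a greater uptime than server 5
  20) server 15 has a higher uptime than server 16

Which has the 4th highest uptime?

server 16

Chaining the given pairs: server 13 < server 5 < server 9 < server 17 < server 11 < server 6 < server 12 < server 10 < server 16 < server 15 < server 7 < server 8.
The 4th largest is server 16.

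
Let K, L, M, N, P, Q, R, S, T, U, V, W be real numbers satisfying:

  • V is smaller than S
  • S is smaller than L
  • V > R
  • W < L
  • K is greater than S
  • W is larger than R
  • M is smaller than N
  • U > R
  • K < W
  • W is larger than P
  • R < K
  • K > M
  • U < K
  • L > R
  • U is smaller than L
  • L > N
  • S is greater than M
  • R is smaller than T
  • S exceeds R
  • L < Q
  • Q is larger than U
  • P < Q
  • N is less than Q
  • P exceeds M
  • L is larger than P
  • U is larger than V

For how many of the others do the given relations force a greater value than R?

8

From R the given relations immediately reach V, S, U, K, W, T, L.
From those, Q — 8 in total.
No other element is forced above R by the given relations, so the count is 8.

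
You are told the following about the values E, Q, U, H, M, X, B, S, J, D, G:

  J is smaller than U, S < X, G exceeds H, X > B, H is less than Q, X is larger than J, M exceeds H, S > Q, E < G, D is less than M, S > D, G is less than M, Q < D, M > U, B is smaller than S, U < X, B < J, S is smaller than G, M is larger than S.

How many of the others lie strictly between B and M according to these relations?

Chaining upward from B reaches: J, U, S, G, X.
Chaining downward from M reaches: H, Q, E, J, D, U, S, G.
Strictly between B and M are those in both lists: J, U, S, G — 4 elements.

4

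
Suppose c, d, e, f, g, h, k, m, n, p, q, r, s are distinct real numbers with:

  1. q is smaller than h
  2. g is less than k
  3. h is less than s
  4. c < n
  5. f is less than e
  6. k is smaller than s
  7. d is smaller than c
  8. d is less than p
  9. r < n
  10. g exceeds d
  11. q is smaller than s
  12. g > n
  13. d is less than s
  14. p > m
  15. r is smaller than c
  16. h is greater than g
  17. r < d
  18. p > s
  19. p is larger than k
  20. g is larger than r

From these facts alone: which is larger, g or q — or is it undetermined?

undetermined

Following every chain through q: above q we get h, s, p.
g is not reached, and no chain runs the other way from g to q.
So the given relations leave the order of q and g undetermined.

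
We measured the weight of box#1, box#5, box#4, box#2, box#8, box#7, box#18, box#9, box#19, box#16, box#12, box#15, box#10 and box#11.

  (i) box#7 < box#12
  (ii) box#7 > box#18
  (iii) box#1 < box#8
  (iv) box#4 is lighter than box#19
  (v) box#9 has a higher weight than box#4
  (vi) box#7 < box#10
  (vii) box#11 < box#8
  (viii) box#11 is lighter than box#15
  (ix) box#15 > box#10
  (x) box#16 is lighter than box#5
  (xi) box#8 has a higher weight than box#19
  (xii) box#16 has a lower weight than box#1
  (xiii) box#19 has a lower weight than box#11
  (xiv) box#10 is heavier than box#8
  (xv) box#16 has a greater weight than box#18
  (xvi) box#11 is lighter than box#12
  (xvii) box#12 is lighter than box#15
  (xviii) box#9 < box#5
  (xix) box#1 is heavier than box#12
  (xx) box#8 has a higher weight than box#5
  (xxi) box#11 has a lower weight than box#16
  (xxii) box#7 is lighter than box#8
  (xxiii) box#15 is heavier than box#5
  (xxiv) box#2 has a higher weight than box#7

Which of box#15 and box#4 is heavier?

box#15

box#4 < box#19 and box#19 < box#11 give box#4 < box#11.
Then box#11 < box#16 extends the chain to box#16.
With box#16 < box#5: box#4 < box#19 < box#11 < box#16 < box#5.
With box#5 < box#8: box#4 < box#19 < box#11 < box#16 < box#5 < box#8.
With box#8 < box#10: box#4 < box#19 < box#11 < box#16 < box#5 < box#8 < box#10.
Then box#10 < box#15 extends the chain to box#15.
So box#4 < box#15; box#15 is the heavier of the two.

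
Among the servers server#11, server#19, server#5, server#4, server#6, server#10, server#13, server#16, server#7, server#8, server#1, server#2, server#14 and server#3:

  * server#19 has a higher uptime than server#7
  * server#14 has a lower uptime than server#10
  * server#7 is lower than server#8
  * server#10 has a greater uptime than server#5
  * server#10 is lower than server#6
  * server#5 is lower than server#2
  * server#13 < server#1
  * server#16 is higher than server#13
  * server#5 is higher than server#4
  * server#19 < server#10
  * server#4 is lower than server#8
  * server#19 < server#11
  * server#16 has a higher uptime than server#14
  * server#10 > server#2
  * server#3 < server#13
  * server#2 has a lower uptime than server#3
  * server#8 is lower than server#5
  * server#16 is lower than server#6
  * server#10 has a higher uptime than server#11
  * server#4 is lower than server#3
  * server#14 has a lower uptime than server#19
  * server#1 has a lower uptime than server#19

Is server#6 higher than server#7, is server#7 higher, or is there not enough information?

The relevant relations are server#7 < server#8; server#8 < server#5; server#5 < server#2; server#2 < server#3; server#3 < server#13; server#13 < server#1; server#1 < server#19; server#19 < server#11; server#11 < server#10; server#10 < server#6.
Together: server#7 < server#8 < server#5 < server#2 < server#3 < server#13 < server#1 < server#19 < server#11 < server#10 < server#6.
So server#6 is higher.

server#6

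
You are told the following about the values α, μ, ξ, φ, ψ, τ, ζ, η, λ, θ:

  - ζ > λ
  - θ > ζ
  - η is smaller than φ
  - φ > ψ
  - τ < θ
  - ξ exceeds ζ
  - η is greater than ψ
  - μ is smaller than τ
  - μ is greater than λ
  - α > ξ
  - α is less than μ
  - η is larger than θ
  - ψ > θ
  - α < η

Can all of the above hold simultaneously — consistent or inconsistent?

consistent

Every relation is compatible with λ < ζ < ξ < α < μ < τ < θ < ψ < η < φ; the set is consistent.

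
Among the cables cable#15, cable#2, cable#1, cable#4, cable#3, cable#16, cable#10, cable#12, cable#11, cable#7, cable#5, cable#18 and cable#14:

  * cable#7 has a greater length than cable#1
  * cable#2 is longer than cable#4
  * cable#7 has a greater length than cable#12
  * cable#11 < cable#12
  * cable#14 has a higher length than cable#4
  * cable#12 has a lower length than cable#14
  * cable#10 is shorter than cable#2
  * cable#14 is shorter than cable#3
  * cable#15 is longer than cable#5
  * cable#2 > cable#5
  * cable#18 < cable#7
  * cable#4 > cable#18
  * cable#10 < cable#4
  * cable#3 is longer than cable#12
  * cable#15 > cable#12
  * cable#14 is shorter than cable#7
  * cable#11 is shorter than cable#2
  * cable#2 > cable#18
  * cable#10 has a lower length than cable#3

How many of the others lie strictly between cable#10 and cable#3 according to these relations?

2

The relations place cable#10 below cable#3. An element lies strictly between them when it is forced above cable#10 and also forced below cable#3.
Above cable#10: {cable#4, cable#14, cable#7, cable#2}. Below cable#3: {cable#18, cable#4, cable#11, cable#12, cable#14}.
Intersection: {cable#4, cable#14} — 2.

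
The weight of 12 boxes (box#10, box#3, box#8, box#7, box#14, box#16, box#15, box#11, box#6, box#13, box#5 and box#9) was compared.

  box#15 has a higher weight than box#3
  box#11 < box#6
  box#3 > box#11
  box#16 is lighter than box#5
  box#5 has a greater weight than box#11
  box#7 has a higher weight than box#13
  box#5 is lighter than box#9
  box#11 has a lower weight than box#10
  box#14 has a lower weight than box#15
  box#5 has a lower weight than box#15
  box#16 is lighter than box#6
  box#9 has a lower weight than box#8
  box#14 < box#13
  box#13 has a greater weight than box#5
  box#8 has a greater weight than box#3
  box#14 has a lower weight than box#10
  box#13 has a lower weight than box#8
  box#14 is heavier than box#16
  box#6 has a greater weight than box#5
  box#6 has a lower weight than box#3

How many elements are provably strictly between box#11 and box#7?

The relations place box#11 below box#7. An element lies strictly between them when it is forced above box#11 and also forced below box#7.
Above box#11: {box#5, box#9, box#6, box#3, box#10, box#15, box#13, box#8}. Below box#7: {box#16, box#5, box#14, box#13}.
Intersection: {box#5, box#13} — 2.

2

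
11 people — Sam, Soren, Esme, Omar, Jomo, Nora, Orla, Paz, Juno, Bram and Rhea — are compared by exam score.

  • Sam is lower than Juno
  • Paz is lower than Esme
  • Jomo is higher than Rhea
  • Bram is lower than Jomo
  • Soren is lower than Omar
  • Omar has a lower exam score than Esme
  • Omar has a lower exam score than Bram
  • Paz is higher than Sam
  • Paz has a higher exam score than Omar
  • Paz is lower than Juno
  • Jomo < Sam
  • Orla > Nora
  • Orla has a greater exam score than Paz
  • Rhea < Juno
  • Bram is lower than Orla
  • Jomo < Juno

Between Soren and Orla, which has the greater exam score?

Soren < Omar and Omar < Bram give Soren < Bram.
Then Bram < Jomo extends the chain to Jomo.
With Jomo < Sam: Soren < Omar < Bram < Jomo < Sam.
With Sam < Paz: Soren < Omar < Bram < Jomo < Sam < Paz.
With Paz < Orla: Soren < Omar < Bram < Jomo < Sam < Paz < Orla.
So Soren < Orla; Orla is the higher of the two.

Orla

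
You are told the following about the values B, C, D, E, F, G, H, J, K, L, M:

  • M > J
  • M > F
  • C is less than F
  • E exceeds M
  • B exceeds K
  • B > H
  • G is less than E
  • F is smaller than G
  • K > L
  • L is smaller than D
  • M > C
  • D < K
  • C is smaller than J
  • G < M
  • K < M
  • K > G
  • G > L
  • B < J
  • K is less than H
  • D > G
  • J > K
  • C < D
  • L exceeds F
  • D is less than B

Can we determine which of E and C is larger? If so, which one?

E

C < F < L < G < D < K < H < B < J < M < E, by transitivity through F, L, G, D, K, H, B, J, M.
So E is larger.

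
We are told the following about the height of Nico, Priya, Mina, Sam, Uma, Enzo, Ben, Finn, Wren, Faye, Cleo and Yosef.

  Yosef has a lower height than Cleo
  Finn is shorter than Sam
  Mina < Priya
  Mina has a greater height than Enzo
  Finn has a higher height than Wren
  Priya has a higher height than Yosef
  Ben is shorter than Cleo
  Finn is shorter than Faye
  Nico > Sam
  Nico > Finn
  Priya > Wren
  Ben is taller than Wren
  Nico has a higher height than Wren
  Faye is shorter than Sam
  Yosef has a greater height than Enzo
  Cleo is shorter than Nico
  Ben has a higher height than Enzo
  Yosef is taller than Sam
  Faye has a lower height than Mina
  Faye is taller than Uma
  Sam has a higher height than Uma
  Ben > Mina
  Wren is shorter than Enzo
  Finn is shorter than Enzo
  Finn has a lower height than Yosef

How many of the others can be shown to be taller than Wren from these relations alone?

From Wren the given relations immediately reach Finn, Enzo, Ben, Nico, Priya.
From those, Faye, Sam, Mina, Yosef, Cleo — 10 in total.
No other element is forced above Wren by the given relations, so the count is 10.

10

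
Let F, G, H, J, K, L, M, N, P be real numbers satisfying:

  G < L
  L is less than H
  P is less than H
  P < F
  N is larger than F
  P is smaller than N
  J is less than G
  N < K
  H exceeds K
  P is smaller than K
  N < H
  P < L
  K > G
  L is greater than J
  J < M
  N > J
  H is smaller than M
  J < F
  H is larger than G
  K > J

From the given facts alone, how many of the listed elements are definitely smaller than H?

7

The elements the relations force below H are J, P, G, F, L, N, K — no chain reaches any other.
That is 7.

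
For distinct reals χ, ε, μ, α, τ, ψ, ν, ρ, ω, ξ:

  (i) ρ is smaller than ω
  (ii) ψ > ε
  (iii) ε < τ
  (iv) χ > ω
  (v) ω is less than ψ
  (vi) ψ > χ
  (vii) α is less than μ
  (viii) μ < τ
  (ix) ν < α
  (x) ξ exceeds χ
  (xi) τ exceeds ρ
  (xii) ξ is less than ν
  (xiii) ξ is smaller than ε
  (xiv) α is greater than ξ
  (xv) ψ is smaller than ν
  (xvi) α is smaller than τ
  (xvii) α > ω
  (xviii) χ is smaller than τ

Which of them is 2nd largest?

Piecing the relations together gives one ordering: ρ < ω < χ < ξ < ε < ψ < ν < α < μ < τ.
The 2nd largest is μ.

μ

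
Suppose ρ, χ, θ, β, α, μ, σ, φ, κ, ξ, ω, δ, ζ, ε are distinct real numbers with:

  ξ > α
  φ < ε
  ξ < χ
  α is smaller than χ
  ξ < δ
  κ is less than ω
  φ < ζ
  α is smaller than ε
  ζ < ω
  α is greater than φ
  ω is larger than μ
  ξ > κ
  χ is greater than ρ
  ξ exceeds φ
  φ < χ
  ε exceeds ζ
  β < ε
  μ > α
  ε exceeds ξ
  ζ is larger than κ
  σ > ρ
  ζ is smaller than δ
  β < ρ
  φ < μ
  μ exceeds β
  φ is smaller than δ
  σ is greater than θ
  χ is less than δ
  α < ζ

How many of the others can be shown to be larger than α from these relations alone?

From α the given relations immediately reach μ, ξ, χ, ζ, ε.
From those, ω, δ — 7 in total.
No other element is forced above α by the given relations, so the count is 7.

7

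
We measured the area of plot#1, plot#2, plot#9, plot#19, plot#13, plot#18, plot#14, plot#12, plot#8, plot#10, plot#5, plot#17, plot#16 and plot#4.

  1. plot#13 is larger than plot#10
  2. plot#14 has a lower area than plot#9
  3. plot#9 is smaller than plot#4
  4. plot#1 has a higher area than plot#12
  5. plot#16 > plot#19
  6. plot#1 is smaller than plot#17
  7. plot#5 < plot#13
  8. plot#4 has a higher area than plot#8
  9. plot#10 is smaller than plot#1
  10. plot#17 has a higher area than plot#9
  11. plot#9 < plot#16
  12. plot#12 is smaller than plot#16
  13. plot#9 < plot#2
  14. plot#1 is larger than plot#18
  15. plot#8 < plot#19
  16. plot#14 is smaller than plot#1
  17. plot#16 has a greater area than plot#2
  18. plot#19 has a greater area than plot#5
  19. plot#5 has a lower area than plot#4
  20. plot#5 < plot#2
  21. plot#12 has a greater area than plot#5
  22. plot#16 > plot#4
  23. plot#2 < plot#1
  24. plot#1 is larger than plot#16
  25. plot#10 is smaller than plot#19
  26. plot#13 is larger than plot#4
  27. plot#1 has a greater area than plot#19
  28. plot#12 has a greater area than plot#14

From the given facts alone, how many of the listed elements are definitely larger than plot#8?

6

Directly above plot#8: plot#4, plot#19.
One step further: plot#13, plot#16, plot#1 (5 so far).
One step further: plot#17 (6 so far).
Nothing else is reachable above plot#8; 6 in all.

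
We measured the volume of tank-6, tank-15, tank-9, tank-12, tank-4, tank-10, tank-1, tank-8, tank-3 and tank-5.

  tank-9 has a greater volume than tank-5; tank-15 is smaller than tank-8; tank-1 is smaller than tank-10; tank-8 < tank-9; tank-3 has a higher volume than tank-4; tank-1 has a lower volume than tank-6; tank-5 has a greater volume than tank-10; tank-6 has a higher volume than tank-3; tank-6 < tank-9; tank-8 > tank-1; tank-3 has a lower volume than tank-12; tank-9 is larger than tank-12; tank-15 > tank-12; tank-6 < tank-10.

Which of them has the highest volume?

Chaining downward from tank-9: directly below it, tank-6, tank-12, tank-5, tank-8; then tank-1, tank-3, tank-10, tank-15; then tank-4.
That covers every other element, and nothing is given above tank-9, so tank-9 is the highest volume.

tank-9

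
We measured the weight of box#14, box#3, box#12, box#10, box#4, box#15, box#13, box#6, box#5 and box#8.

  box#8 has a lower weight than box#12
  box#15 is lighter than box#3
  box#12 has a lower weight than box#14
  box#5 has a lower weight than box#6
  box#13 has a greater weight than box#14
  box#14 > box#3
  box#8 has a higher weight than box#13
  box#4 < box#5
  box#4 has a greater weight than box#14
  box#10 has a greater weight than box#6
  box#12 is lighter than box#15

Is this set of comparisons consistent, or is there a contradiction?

We have box#14 < box#13 stated directly, yet also box#13 < box#8 < box#12 < box#15 < box#3 < box#14 by chaining the others — so box#13 < box#14. Contradiction.

inconsistent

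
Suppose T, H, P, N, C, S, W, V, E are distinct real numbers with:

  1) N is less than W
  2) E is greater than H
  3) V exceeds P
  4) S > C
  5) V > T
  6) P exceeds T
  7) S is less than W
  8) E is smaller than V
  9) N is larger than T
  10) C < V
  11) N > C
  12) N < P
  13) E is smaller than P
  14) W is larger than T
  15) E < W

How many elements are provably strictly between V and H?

2

Chaining upward from H reaches: E, P, W.
Chaining downward from V reaches: T, C, N, E, P.
Strictly between H and V are those in both lists: E, P — 2 elements.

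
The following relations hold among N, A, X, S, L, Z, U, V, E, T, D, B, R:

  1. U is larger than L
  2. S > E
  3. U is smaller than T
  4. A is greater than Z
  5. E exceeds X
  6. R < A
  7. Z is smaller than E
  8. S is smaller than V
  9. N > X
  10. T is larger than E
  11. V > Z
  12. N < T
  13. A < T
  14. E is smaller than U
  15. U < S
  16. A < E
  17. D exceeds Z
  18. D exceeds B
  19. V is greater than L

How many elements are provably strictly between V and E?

Chaining upward from E reaches: U, S, T.
Chaining downward from V reaches: Z, X, R, L, A, U, S.
Strictly between E and V are those in both lists: U, S — 2 elements.

2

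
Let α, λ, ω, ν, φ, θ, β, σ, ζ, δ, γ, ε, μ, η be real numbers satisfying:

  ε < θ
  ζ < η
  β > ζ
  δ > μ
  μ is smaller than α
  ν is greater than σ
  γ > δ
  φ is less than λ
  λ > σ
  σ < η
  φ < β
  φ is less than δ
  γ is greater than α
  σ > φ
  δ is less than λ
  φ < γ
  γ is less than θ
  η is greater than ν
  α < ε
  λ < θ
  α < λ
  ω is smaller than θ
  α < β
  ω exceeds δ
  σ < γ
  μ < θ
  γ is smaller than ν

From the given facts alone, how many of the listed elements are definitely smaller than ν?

The elements the relations force below ν are φ, μ, σ, δ, α, γ — no chain reaches any other.
That is 6.

6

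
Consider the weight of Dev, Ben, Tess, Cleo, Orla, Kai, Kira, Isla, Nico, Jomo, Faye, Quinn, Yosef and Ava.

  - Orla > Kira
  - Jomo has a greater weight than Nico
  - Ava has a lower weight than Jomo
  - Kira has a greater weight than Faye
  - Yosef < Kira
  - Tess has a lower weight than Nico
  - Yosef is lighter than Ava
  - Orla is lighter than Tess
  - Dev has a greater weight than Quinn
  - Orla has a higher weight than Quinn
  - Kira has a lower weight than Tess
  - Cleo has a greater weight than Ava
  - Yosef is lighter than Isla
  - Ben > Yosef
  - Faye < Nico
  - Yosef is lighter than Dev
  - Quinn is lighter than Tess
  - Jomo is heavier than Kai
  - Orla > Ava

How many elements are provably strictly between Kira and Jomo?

3

Chaining upward from Kira reaches: Orla, Tess, Nico.
Chaining downward from Jomo reaches: Quinn, Faye, Yosef, Ava, Orla, Tess, Kai, Nico.
Strictly between Kira and Jomo are those in both lists: Orla, Tess, Nico — 3 elements.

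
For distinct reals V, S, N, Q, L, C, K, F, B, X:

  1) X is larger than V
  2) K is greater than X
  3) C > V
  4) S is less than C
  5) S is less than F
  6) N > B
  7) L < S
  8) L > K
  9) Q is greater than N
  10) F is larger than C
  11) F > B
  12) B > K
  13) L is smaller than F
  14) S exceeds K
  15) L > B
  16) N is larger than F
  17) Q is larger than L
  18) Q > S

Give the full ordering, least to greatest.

V < X < K < B < L < S < C < F < N < Q

The consecutive links are each given: V < X; X < K; K < B; B < L; L < S; S < C; C < F; F < N; N < Q.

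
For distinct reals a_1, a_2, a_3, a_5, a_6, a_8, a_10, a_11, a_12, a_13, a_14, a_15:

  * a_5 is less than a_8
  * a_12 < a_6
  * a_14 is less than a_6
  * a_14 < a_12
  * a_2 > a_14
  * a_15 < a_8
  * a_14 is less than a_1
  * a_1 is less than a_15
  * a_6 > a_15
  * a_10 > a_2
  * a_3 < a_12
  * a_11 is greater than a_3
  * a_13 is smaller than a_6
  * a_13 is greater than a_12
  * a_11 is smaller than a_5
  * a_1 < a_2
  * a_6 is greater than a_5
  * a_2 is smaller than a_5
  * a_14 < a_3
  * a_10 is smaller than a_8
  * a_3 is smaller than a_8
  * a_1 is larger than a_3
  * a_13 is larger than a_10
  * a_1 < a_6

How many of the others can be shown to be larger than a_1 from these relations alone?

From a_1 the given relations immediately reach a_2, a_15, a_6.
From those, a_10, a_5, a_8 — 6 in total.
From those, a_13 — 7 in total.
Nothing else is reachable above a_1; 7 in all.

7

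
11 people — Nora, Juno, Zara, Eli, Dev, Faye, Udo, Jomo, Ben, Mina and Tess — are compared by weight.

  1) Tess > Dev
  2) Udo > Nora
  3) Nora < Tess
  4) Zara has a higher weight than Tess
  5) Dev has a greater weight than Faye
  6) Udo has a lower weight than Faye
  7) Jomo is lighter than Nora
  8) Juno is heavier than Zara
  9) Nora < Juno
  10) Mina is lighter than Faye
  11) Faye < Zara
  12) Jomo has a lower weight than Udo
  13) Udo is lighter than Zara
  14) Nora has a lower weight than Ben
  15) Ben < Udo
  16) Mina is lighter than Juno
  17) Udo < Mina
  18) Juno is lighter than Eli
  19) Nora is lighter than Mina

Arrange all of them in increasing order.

Jomo < Nora < Ben < Udo < Mina < Faye < Dev < Tess < Zara < Juno < Eli

Nothing is placed below Jomo, so it is least; from there Jomo < Nora; Nora < Ben; Ben < Udo; Udo < Mina; Mina < Faye; Faye < Dev; Dev < Tess; Tess < Zara; Zara < Juno; Juno < Eli, each given directly.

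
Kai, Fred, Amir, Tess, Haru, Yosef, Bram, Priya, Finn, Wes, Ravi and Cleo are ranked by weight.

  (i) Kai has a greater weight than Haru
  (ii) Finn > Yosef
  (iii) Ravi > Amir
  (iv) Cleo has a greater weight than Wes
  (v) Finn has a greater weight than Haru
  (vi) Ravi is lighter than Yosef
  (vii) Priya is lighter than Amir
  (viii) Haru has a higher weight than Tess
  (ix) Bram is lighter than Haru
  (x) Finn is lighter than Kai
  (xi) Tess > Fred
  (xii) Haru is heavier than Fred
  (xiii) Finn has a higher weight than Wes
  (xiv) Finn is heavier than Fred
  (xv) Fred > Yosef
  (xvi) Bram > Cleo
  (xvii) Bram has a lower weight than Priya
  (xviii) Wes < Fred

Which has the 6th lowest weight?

The consecutive relations fix a unique order: Wes < Cleo < Bram < Priya < Amir < Ravi < Yosef < Fred < Tess < Haru < Finn < Kai.
Counting 6 from the smallest end gives Ravi.

Ravi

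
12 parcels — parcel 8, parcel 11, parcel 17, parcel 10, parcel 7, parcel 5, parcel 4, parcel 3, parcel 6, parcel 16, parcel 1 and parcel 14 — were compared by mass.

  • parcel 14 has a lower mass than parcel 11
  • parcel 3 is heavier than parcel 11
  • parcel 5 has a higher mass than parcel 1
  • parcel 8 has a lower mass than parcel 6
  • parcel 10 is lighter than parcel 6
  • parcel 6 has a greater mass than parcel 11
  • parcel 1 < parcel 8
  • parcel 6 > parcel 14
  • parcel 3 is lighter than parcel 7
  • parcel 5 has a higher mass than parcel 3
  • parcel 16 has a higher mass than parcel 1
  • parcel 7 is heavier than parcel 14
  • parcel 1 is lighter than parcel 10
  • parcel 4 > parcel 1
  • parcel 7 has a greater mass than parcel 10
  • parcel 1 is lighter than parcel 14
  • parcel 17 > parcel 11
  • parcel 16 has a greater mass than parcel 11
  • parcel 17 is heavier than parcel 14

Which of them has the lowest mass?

parcel 1

parcel 14 is not least since parcel 1 < parcel 14; parcel 11 is not least since parcel 14 < parcel 11; parcel 4 is not least since parcel 1 < parcel 4; parcel 17 is not least since parcel 11 < parcel 17; parcel 16 is not least since parcel 1 < parcel 16; parcel 3 is not least since parcel 11 < parcel 3; parcel 8 is not least since parcel 1 < parcel 8; parcel 10 is not least since parcel 1 < parcel 10; parcel 5 is not least since parcel 1 < parcel 5; parcel 7 is not least since parcel 3 < parcel 7; parcel 6 is not least since parcel 11 < parcel 6.
Only parcel 1 has nothing below it, so parcel 1 is the lowest mass.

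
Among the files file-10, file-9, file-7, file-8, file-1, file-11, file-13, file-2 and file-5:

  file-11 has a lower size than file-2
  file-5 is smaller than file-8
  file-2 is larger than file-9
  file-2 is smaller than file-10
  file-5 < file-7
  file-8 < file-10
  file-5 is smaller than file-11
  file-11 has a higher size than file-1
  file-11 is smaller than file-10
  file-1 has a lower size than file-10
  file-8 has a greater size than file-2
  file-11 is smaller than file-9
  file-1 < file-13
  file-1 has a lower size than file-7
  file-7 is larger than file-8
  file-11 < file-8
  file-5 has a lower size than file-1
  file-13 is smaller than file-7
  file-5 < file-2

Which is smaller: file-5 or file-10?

file-5 < file-1 and file-1 < file-11 give file-5 < file-11.
With file-11 < file-9: file-5 < file-1 < file-11 < file-9.
Then file-9 < file-2 extends the chain to file-2.
Then file-2 < file-8 extends the chain to file-8.
With file-8 < file-10: file-5 < file-1 < file-11 < file-9 < file-2 < file-8 < file-10.
So file-5 < file-10; file-5 is the smaller of the two.

file-5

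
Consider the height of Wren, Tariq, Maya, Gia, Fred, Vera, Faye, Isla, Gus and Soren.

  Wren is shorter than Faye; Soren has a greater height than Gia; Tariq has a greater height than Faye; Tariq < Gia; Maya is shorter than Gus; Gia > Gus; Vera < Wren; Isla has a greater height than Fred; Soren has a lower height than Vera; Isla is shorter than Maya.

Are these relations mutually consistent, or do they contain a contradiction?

inconsistent

Chaining the given relations yields Gia < Soren < Vera < Wren < Faye < Tariq, so Gia < Tariq. But one relation states Tariq < Gia. These cannot both hold.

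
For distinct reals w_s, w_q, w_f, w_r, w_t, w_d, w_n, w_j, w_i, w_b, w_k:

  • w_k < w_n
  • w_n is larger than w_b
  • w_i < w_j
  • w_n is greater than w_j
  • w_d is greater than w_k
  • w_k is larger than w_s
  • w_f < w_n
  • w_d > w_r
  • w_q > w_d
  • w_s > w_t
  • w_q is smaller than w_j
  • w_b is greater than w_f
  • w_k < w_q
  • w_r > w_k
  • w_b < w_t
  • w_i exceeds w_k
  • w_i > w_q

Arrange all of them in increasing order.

Nothing is placed below w_f, so it is least; from there w_f < w_b; w_b < w_t; w_t < w_s; w_s < w_k; w_k < w_r; w_r < w_d; w_d < w_q; w_q < w_i; w_i < w_j; w_j < w_n, each given directly.

w_f < w_b < w_t < w_s < w_k < w_r < w_d < w_q < w_i < w_j < w_n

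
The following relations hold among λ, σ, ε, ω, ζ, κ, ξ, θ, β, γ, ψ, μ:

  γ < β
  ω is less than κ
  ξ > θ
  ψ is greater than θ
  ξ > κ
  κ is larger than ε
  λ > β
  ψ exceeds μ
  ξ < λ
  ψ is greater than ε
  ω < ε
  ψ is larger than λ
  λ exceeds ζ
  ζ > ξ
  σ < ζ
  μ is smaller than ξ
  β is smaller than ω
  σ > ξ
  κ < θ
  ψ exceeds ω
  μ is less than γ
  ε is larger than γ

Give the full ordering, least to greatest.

The consecutive links are each given: μ < γ; γ < β; β < ω; ω < ε; ε < κ; κ < θ; θ < ξ; ξ < σ; σ < ζ; ζ < λ; λ < ψ.

μ < γ < β < ω < ε < κ < θ < ξ < σ < ζ < λ < ψ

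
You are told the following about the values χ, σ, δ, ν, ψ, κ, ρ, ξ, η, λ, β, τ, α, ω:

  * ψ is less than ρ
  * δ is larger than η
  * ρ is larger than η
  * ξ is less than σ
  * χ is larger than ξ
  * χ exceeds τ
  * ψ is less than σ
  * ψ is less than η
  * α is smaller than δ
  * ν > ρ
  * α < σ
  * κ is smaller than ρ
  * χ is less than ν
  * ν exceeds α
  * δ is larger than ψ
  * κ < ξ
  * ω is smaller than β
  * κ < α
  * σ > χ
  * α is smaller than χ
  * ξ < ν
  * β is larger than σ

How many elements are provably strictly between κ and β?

4

The relations place κ below β. An element lies strictly between them when it is forced above κ and also forced below β.
Above κ: {α, ξ, χ, ρ, σ, δ, ν}. Below β: {α, ξ, ψ, τ, χ, ω, σ}.
Intersection: {α, ξ, χ, σ} — 4.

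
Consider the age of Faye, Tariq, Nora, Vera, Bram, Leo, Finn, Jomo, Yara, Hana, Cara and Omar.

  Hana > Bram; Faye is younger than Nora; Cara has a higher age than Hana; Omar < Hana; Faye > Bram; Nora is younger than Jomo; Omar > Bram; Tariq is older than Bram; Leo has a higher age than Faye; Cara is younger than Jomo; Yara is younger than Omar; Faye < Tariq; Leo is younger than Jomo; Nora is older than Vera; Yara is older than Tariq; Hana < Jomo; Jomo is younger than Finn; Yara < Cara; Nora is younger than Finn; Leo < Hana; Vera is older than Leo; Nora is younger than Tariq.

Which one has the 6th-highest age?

Yara

The consecutive relations fix a unique order: Bram < Faye < Leo < Vera < Nora < Tariq < Yara < Omar < Hana < Cara < Jomo < Finn.
The 6th largest is Yara.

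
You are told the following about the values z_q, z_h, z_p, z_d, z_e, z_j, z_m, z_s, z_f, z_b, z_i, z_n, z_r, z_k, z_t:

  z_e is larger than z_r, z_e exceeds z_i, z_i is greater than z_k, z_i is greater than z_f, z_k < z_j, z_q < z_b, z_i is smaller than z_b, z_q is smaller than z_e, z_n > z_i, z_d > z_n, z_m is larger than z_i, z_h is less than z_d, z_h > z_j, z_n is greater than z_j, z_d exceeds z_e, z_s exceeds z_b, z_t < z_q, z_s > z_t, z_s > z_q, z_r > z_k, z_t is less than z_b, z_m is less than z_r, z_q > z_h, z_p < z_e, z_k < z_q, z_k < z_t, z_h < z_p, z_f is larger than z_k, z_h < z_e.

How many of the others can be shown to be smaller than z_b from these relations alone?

7

From z_b the given relations immediately reach z_i, z_t, z_q.
From those, z_k, z_f, z_h — 6 in total.
From those, z_j — 7 in total.
Nothing else is reachable below z_b; 7 in all.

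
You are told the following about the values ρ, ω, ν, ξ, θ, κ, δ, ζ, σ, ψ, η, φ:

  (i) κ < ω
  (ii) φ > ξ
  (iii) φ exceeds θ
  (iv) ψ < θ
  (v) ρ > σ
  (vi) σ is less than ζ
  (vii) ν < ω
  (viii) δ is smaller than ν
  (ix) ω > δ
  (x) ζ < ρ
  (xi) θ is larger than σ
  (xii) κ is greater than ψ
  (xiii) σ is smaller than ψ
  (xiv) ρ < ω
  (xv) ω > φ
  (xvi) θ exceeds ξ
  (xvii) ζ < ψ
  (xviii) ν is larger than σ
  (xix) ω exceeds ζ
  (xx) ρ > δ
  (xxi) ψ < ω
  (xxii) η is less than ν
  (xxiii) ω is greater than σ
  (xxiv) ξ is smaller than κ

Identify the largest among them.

η is not greatest since η < ν; σ is not greatest since σ < ψ; δ is not greatest since δ < ν; ζ is not greatest since ζ < ψ; ξ is not greatest since ξ < κ; ν is not greatest since ν < ω; ψ is not greatest since ψ < ω; θ is not greatest since θ < φ; ρ is not greatest since ρ < ω; κ is not greatest since κ < ω; φ is not greatest since φ < ω.
Only ω has nothing above it, so ω is the largest.

ω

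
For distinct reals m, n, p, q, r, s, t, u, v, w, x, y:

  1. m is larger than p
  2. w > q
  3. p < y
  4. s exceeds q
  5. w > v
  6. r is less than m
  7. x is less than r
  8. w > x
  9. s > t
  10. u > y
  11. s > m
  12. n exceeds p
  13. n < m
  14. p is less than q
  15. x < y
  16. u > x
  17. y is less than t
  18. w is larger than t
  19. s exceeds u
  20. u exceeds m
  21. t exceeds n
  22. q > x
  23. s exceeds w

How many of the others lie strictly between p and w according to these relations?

Chaining upward from p reaches: q, n, y, m, u, t, s.
Chaining downward from w reaches: x, q, v, n, y, t.
Strictly between p and w are those in both lists: q, n, y, t — 4 elements.

4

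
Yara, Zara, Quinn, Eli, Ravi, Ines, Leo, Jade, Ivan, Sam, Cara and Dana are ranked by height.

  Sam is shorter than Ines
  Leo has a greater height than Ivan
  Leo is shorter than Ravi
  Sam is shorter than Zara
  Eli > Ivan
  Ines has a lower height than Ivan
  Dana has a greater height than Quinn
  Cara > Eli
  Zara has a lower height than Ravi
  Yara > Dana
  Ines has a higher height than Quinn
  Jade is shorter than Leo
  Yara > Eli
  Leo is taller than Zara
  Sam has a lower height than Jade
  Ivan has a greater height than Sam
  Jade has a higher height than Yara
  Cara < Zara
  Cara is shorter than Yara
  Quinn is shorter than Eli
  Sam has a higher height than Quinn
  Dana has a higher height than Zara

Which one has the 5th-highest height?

Dana

Chaining the given pairs: Quinn < Sam < Ines < Ivan < Eli < Cara < Zara < Dana < Yara < Jade < Leo < Ravi.
Counting 5 from the largest end gives Dana.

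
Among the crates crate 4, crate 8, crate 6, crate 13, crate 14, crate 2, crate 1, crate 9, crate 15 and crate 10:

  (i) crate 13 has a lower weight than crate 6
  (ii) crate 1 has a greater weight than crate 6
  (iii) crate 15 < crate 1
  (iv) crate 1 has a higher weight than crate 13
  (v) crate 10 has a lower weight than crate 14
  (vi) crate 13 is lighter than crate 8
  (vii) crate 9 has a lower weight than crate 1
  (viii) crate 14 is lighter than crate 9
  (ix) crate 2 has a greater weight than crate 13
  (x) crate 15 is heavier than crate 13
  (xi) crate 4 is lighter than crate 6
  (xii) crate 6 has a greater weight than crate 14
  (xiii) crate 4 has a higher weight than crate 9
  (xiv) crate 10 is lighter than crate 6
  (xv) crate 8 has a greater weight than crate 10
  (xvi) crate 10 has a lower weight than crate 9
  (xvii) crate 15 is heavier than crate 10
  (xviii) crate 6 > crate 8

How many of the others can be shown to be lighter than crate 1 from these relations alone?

The elements the relations force below crate 1 are crate 13, crate 10, crate 14, crate 15, crate 9, crate 8, crate 4, crate 6 — no chain reaches any other.
That is 8.

8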